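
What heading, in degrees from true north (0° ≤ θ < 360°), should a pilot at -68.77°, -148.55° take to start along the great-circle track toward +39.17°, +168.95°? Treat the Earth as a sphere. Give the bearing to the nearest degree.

Δλ = 168.95 − -148.55 = 317.50°; wrapped into (−180°, 180°]: -42.50°.
θ = atan2( sin Δλ · cos φ₂ , cos φ₁ · sin φ₂ − sin φ₁ · cos φ₂ · cos Δλ )
  = atan2(-0.52377, 0.76152) = -34.520° → normalised to [0°, 360°): 325.480°.

325°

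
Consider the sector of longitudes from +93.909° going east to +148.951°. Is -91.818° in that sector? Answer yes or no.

Band width going east from +93.909° to +148.951°: ((148.951 − 93.909) mod 360) = 55.042°.
Offset of -91.818° east of the west edge: ((-91.818 − 93.909) mod 360) = 174.273°.
174.273° > 55.042° ⇒ outside.

No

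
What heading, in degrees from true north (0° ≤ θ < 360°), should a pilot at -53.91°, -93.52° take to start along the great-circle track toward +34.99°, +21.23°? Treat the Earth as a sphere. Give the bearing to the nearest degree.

Δλ = 21.23 − -93.52 = 114.75°.
θ = atan2( sin Δλ · cos φ₂ , cos φ₁ · sin φ₂ − sin φ₁ · cos φ₂ · cos Δλ )
  = atan2(0.74400, 0.06062) = 85.342° → normalised to [0°, 360°): 85.342°.

85°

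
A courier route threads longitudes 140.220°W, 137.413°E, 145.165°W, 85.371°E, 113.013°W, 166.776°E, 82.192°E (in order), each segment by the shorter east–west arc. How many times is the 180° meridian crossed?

Leg 1: -140.220° → +137.413°, shortest Δλ = -82.367° (west) — crosses 180°.
Leg 2: +137.413° → -145.165°, shortest Δλ = 77.422° (east) — crosses 180°.
Leg 3: -145.165° → +85.371°, shortest Δλ = -129.464° (west) — crosses 180°.
Leg 4: +85.371° → -113.013°, shortest Δλ = 161.616° (east) — crosses 180°.
Leg 5: -113.013° → +166.776°, shortest Δλ = -80.211° (west) — crosses 180°.
Leg 6: +166.776° → +82.192°, shortest Δλ = -84.584° (west) — does not cross 180°.
Total crossings: 5.

5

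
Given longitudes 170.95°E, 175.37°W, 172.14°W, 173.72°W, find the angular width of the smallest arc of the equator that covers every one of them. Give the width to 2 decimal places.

16.91°

Sort the longitudes: -175.37°, -173.72°, -172.14°, +170.95°.
Eastward gaps between consecutive values (wrapping around): 1.65°, 1.58°, 343.09°, 13.68°.
Largest gap = 343.09° ⇒ minimal covering band is its complement: 360° − 343.09° = 16.91°.
Band runs from +170.95° eastward to -172.14°, crossing the antimeridian.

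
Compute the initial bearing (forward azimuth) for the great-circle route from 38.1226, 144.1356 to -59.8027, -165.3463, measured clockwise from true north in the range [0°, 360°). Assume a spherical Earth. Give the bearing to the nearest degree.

156°

Δλ = -165.3463 − 144.1356 = -309.4819°; wrapped into (−180°, 180°]: 50.5181°.
θ = atan2( sin Δλ · cos φ₂ , cos φ₁ · sin φ₂ − sin φ₁ · cos φ₂ · cos Δλ )
  = atan2(0.38821, -0.87737) = 156.132° → normalised to [0°, 360°): 156.132°.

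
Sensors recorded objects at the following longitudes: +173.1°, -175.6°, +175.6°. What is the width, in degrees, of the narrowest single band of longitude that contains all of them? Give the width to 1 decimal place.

11.3°

Sort the longitudes: -175.6°, +173.1°, +175.6°.
Eastward gaps between consecutive values (wrapping around): 348.7°, 2.5°, 8.8°.
Largest gap = 348.7° ⇒ minimal covering band is its complement: 360° − 348.7° = 11.3°.
Band runs from +173.1° eastward to -175.6°, crossing the antimeridian.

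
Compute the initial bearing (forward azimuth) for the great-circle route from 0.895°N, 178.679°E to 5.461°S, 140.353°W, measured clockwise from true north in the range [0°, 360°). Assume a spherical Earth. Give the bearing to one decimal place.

Δλ = -140.353 − 178.679 = -319.032°; wrapped into (−180°, 180°]: 40.968°.
θ = atan2( sin Δλ · cos φ₂ , cos φ₁ · sin φ₂ − sin φ₁ · cos φ₂ · cos Δλ )
  = atan2(0.65266, -0.10690) = 99.302° → normalised to [0°, 360°): 99.302°.

99.3°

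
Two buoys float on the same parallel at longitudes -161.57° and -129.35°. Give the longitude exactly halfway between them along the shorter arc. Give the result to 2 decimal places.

Signed shortest Δλ from -161.57° to -129.35° is +32.22°.
Midpoint longitude = -161.57° + (+32.22°)/2 = -161.57° + 16.11° = -145.46°.

-145.46°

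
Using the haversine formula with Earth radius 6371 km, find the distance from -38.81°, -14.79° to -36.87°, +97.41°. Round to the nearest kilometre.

Δλ = 97.41 − -14.79 = 112.20°.
Δφ = -36.87 − -38.81 = 1.94°.
a = sin²(Δφ/2) + cos φ₁ · cos φ₂ · sin²(Δλ/2) = 0.429747.
c = 2·atan2(√a, √(1−a)) = 1.42982 rad → d = 6371·c ≈ 9109.41 km.

9109 km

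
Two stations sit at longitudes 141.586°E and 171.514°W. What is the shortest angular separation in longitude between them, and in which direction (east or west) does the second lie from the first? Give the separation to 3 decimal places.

46.900° east

Raw difference: -171.514 − 141.586 = -313.1°.
Normalise into (−180°, 180°]: -313.1° + 360° = 46.9°.
Positive ⇒ the second point lies to the east; separation 46.900°.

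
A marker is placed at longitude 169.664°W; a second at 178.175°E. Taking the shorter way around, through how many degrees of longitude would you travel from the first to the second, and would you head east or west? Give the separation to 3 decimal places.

12.161° west

Raw difference: 178.175 − -169.664 = 347.839°.
Normalise into (−180°, 180°]: 347.839° − 360° = -12.161°.
Negative ⇒ the second point lies to the west; separation 12.161°.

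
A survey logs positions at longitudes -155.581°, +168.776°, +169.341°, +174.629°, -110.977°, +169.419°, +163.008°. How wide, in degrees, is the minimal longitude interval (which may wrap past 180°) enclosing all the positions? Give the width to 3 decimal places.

86.015°

Sort the longitudes: -155.581°, -110.977°, +163.008°, +168.776°, +169.341°, +169.419°, +174.629°.
Eastward gaps between consecutive values (wrapping around): 44.604°, 273.985°, 5.768°, 0.565°, 0.078°, 5.210°, 29.790°.
Largest gap = 273.985° ⇒ minimal covering band is its complement: 360° − 273.985° = 86.015°.
Band runs from +163.008° eastward to -110.977°, crossing the antimeridian.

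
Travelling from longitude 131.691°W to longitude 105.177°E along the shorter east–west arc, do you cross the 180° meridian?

Yes

Naïve |105.177 − -131.691| = 236.868° > 180°, so the shorter arc goes the other way round — across 180°.
Signed shortest Δλ = ((105.177 − -131.691 + 180) mod 360) − 180 = -123.132°.
Going west by 123.132° from -131.691° passes through 180° before reaching +105.177°.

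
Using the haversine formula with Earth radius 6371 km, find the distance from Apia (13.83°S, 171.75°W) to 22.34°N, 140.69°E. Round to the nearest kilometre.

Δλ = 140.69 − -171.75 = 312.44°; wrapped into (−180°, 180°]: -47.56°.
Δφ = 22.34 − -13.83 = 36.17°.
a = sin²(Δφ/2) + cos φ₁ · cos φ₂ · sin²(Δλ/2) = 0.242393.
c = 2·atan2(√a, √(1−a)) = 1.02954 rad → d = 6371·c ≈ 6559.20 km.

6559 km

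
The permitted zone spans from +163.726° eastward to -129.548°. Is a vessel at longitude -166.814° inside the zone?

Yes

Band width going east from +163.726° to -129.548°: ((-129.548 − 163.726) mod 360) = 66.726°.
Offset of -166.814° east of the west edge: ((-166.814 − 163.726) mod 360) = 29.460°.
29.460° ≤ 66.726° ⇒ inside.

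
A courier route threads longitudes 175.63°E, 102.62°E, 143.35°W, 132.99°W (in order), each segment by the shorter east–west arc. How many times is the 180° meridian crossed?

Leg 1: +175.63° → +102.62°, shortest Δλ = -73.01° (west) — does not cross 180°.
Leg 2: +102.62° → -143.35°, shortest Δλ = 114.03° (east) — crosses 180°.
Leg 3: -143.35° → -132.99°, shortest Δλ = 10.36° (east) — does not cross 180°.
Total crossings: 1.

1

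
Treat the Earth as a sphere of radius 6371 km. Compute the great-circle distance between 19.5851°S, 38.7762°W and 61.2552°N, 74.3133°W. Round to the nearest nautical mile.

5146 nmi

Δλ = -74.3133 − -38.7762 = -35.5371°.
Δφ = 61.2552 − -19.5851 = 80.8403°.
a = sin²(Δφ/2) + cos φ₁ · cos φ₂ · sin²(Δλ/2) = 0.462603.
c = 2·atan2(√a, √(1−a)) = 1.49593 rad → d = 6371·c ≈ 9530.58 km ≈ 5146.10 nmi.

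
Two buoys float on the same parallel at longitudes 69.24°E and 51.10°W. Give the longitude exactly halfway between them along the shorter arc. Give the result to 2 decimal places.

9.07°E

Signed shortest Δλ from +69.24° to -51.10° is -120.34°.
Midpoint longitude = +69.24° + (-120.34°)/2 = +69.24° − 60.17° = +9.07°.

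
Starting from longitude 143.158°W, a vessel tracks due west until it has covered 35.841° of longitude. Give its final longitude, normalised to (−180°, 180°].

Start at -143.158°; shift −35.841° → -178.999°.
-178.999° already lies in (−180°, 180°].

178.999°W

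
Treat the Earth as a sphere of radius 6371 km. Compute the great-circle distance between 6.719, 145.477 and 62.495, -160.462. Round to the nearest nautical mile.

Δλ = -160.462 − 145.477 = -305.939°; wrapped into (−180°, 180°]: 54.061°.
Δφ = 62.495 − 6.719 = 55.776°.
a = sin²(Δφ/2) + cos φ₁ · cos φ₂ · sin²(Δλ/2) = 0.313515.
c = 2·atan2(√a, √(1−a)) = 1.18859 rad → d = 6371·c ≈ 7572.49 km ≈ 4088.82 nmi.

4089 nmi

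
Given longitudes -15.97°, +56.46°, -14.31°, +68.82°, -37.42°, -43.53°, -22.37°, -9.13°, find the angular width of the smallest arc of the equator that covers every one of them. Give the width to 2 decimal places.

112.35°

Sort the longitudes: -43.53°, -37.42°, -22.37°, -15.97°, -14.31°, -9.13°, +56.46°, +68.82°.
Eastward gaps between consecutive values (wrapping around): 6.11°, 15.05°, 6.40°, 1.66°, 5.18°, 65.59°, 12.36°, 247.65°.
Largest gap = 247.65° ⇒ minimal covering band is its complement: 360° − 247.65° = 112.35°.
Band runs from -43.53° eastward to +68.82°.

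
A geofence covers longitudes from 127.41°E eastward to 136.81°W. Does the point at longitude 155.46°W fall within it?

Yes

Band width going east from +127.41° to -136.81°: ((-136.81 − 127.41) mod 360) = 95.78°.
Offset of -155.46° east of the west edge: ((-155.46 − 127.41) mod 360) = 77.13°.
77.13° ≤ 95.78° ⇒ inside.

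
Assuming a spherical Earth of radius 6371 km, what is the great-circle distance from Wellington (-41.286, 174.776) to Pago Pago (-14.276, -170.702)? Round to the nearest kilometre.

3315 km

Δλ = -170.702 − 174.776 = -345.478°; wrapped into (−180°, 180°]: 14.522°.
Δφ = -14.276 − -41.286 = 27.010°.
a = sin²(Δφ/2) + cos φ₁ · cos φ₂ · sin²(Δλ/2) = 0.066169.
c = 2·atan2(√a, √(1−a)) = 0.52032 rad → d = 6371·c ≈ 3314.94 km.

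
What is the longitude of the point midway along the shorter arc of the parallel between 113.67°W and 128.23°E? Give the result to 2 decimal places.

Signed shortest Δλ from -113.67° to +128.23° is -118.10°.
Midpoint longitude = -113.67° + (-118.10°)/2 = -113.67° − 59.05° = -172.72°.
(The naïve average (-113.67 + +128.23)/2 = 7.28° is on the wrong side of the globe.)

172.72°W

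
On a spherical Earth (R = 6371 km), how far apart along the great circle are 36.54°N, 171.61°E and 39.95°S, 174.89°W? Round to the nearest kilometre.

Δλ = -174.89 − 171.61 = -346.50°; wrapped into (−180°, 180°]: 13.50°.
Δφ = -39.95 − 36.54 = -76.49°.
a = sin²(Δφ/2) + cos φ₁ · cos φ₂ · sin²(Δλ/2) = 0.391701.
c = 2·atan2(√a, √(1−a)) = 1.35247 rad → d = 6371·c ≈ 8616.58 km.

8617 km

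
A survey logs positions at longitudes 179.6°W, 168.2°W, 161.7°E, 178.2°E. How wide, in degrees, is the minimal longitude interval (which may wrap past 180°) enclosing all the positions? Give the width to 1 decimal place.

Sort the longitudes: -179.6°, -168.2°, +161.7°, +178.2°.
Eastward gaps between consecutive values (wrapping around): 11.4°, 329.9°, 16.5°, 2.2°.
Largest gap = 329.9° ⇒ minimal covering band is its complement: 360° − 329.9° = 30.1°.
Band runs from +161.7° eastward to -168.2°, crossing the antimeridian.

30.1°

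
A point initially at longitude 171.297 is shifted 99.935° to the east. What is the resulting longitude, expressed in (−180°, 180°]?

-88.768°

Start at +171.297°; shift +99.935° → +271.232°.
+271.232° lies outside (−180°, 180°]; subtract 360° → -88.768°.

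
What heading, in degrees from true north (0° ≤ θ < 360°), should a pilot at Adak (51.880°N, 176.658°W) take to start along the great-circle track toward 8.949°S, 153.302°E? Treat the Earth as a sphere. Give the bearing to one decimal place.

Δλ = 153.302 − -176.658 = 329.960°; wrapped into (−180°, 180°]: -30.040°.
θ = atan2( sin Δλ · cos φ₂ , cos φ₁ · sin φ₂ − sin φ₁ · cos φ₂ · cos Δλ )
  = atan2(-0.49451, -0.76878) = -147.249° → normalised to [0°, 360°): 212.751°.

212.8°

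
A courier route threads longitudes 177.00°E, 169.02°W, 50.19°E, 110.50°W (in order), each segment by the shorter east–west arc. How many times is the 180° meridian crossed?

2

Leg 1: +177.00° → -169.02°, shortest Δλ = 13.98° (east) — crosses 180°.
Leg 2: -169.02° → +50.19°, shortest Δλ = -140.79° (west) — crosses 180°.
Leg 3: +50.19° → -110.50°, shortest Δλ = -160.69° (west) — does not cross 180°.
Total crossings: 2.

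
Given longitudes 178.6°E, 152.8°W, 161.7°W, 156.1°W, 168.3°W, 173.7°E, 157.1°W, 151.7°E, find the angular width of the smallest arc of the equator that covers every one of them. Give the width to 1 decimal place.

55.5°

Sort the longitudes: -168.3°, -161.7°, -157.1°, -156.1°, -152.8°, +151.7°, +173.7°, +178.6°.
Eastward gaps between consecutive values (wrapping around): 6.6°, 4.6°, 1.0°, 3.3°, 304.5°, 22.0°, 4.9°, 13.1°.
Largest gap = 304.5° ⇒ minimal covering band is its complement: 360° − 304.5° = 55.5°.
Band runs from +151.7° eastward to -152.8°, crossing the antimeridian.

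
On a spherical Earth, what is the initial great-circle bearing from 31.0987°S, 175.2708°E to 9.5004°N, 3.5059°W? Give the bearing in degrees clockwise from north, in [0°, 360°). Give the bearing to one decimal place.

Δλ = -3.5059 − 175.2708 = -178.7767°.
θ = atan2( sin Δλ · cos φ₂ , cos φ₁ · sin φ₂ − sin φ₁ · cos φ₂ · cos Δλ )
  = atan2(-0.02106, -0.36798) = -176.725° → normalised to [0°, 360°): 183.275°.

183.3°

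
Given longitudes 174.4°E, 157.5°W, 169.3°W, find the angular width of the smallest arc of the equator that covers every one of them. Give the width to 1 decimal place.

28.1°

Sort the longitudes: -169.3°, -157.5°, +174.4°.
Eastward gaps between consecutive values (wrapping around): 11.8°, 331.9°, 16.3°.
Largest gap = 331.9° ⇒ minimal covering band is its complement: 360° − 331.9° = 28.1°.
Band runs from +174.4° eastward to -157.5°, crossing the antimeridian.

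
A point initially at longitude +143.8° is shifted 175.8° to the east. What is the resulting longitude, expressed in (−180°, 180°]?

-40.4°

Start at +143.8°; shift +175.8° → +319.6°.
+319.6° lies outside (−180°, 180°]; subtract 360° → -40.4°.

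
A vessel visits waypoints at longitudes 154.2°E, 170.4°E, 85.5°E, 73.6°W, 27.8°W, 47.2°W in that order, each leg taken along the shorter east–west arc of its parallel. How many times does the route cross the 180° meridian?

Leg 1: +154.2° → +170.4°, shortest Δλ = 16.2° (east) — does not cross 180°.
Leg 2: +170.4° → +85.5°, shortest Δλ = -84.9° (west) — does not cross 180°.
Leg 3: +85.5° → -73.6°, shortest Δλ = -159.1° (west) — does not cross 180°.
Leg 4: -73.6° → -27.8°, shortest Δλ = 45.8° (east) — does not cross 180°.
Leg 5: -27.8° → -47.2°, shortest Δλ = -19.4° (west) — does not cross 180°.
Total crossings: 0.

0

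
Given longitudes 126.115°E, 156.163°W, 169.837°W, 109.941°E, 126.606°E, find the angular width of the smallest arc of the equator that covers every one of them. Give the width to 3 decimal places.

93.896°

Sort the longitudes: -169.837°, -156.163°, +109.941°, +126.115°, +126.606°.
Eastward gaps between consecutive values (wrapping around): 13.674°, 266.104°, 16.174°, 0.491°, 63.557°.
Largest gap = 266.104° ⇒ minimal covering band is its complement: 360° − 266.104° = 93.896°.
Band runs from +109.941° eastward to -156.163°, crossing the antimeridian.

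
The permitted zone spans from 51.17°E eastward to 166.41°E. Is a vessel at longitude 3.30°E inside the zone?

No

Band width going east from +51.17° to +166.41°: ((166.41 − 51.17) mod 360) = 115.24°.
Offset of +3.30° east of the west edge: ((3.30 − 51.17) mod 360) = 312.13°.
312.13° > 115.24° ⇒ outside.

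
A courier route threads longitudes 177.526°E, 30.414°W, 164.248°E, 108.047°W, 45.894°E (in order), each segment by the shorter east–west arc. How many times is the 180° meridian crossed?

Leg 1: +177.526° → -30.414°, shortest Δλ = 152.06° (east) — crosses 180°.
Leg 2: -30.414° → +164.248°, shortest Δλ = -165.338° (west) — crosses 180°.
Leg 3: +164.248° → -108.047°, shortest Δλ = 87.705° (east) — crosses 180°.
Leg 4: -108.047° → +45.894°, shortest Δλ = 153.941° (east) — does not cross 180°.
Total crossings: 3.

3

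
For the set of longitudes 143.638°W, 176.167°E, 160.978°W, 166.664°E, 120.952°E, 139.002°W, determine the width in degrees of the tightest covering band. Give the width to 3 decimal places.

Sort the longitudes: -160.978°, -143.638°, -139.002°, +120.952°, +166.664°, +176.167°.
Eastward gaps between consecutive values (wrapping around): 17.340°, 4.636°, 259.954°, 45.712°, 9.503°, 22.855°.
Largest gap = 259.954° ⇒ minimal covering band is its complement: 360° − 259.954° = 100.046°.
Band runs from +120.952° eastward to -139.002°, crossing the antimeridian.

100.046°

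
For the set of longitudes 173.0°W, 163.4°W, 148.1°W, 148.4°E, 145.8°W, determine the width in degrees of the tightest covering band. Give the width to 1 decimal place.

Sort the longitudes: -173.0°, -163.4°, -148.1°, -145.8°, +148.4°.
Eastward gaps between consecutive values (wrapping around): 9.6°, 15.3°, 2.3°, 294.2°, 38.6°.
Largest gap = 294.2° ⇒ minimal covering band is its complement: 360° − 294.2° = 65.8°.
Band runs from +148.4° eastward to -145.8°, crossing the antimeridian.

65.8°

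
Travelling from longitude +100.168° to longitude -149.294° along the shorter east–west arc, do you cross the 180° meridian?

Naïve |-149.294 − 100.168| = 249.462° > 180°, so the shorter arc goes the other way round — across 180°.
Signed shortest Δλ = ((-149.294 − 100.168 + 180) mod 360) − 180 = 110.538°.
Going east by 110.538° from +100.168° passes through 180° before reaching -149.294°.

Yes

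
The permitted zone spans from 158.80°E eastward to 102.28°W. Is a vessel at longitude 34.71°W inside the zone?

Band width going east from +158.80° to -102.28°: ((-102.28 − 158.80) mod 360) = 98.92°.
Offset of -34.71° east of the west edge: ((-34.71 − 158.80) mod 360) = 166.49°.
166.49° > 98.92° ⇒ outside.

No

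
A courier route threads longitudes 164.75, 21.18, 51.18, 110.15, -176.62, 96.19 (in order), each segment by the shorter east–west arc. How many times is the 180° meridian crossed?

Leg 1: +164.75° → +21.18°, shortest Δλ = -143.57° (west) — does not cross 180°.
Leg 2: +21.18° → +51.18°, shortest Δλ = 30.0° (east) — does not cross 180°.
Leg 3: +51.18° → +110.15°, shortest Δλ = 58.97° (east) — does not cross 180°.
Leg 4: +110.15° → -176.62°, shortest Δλ = 73.23° (east) — crosses 180°.
Leg 5: -176.62° → +96.19°, shortest Δλ = -87.19° (west) — crosses 180°.
Total crossings: 2.

2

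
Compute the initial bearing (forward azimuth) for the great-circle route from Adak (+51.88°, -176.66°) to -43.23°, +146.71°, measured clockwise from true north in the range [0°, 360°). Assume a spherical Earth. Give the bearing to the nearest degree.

206°

Δλ = 146.71 − -176.66 = 323.37°; wrapped into (−180°, 180°]: -36.63°.
θ = atan2( sin Δλ · cos φ₂ , cos φ₁ · sin φ₂ − sin φ₁ · cos φ₂ · cos Δλ )
  = atan2(-0.43472, -0.88282) = -153.783° → normalised to [0°, 360°): 206.217°.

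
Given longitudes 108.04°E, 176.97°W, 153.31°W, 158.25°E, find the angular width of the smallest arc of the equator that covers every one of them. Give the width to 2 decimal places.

Sort the longitudes: -176.97°, -153.31°, +108.04°, +158.25°.
Eastward gaps between consecutive values (wrapping around): 23.66°, 261.35°, 50.21°, 24.78°.
Largest gap = 261.35° ⇒ minimal covering band is its complement: 360° − 261.35° = 98.65°.
Band runs from +108.04° eastward to -153.31°, crossing the antimeridian.

98.65°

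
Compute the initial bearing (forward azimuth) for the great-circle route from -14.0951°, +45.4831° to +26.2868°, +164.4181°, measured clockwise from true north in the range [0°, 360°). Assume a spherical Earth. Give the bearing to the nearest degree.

68°

Δλ = 164.4181 − 45.4831 = 118.9350°.
θ = atan2( sin Δλ · cos φ₂ , cos φ₁ · sin φ₂ − sin φ₁ · cos φ₂ · cos Δλ )
  = atan2(0.78467, 0.32389) = 67.570° → normalised to [0°, 360°): 67.570°.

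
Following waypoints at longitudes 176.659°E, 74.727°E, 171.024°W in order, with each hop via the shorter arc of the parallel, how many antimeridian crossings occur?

Leg 1: +176.659° → +74.727°, shortest Δλ = -101.932° (west) — does not cross 180°.
Leg 2: +74.727° → -171.024°, shortest Δλ = 114.249° (east) — crosses 180°.
Total crossings: 1.

1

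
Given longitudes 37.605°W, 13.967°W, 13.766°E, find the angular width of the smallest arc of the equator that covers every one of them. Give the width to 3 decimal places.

Sort the longitudes: -37.605°, -13.967°, +13.766°.
Eastward gaps between consecutive values (wrapping around): 23.638°, 27.733°, 308.629°.
Largest gap = 308.629° ⇒ minimal covering band is its complement: 360° − 308.629° = 51.371°.
Band runs from -37.605° eastward to +13.766°.

51.371°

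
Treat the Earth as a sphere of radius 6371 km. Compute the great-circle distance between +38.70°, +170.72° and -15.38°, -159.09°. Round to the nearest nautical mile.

Δλ = -159.09 − 170.72 = -329.81°; wrapped into (−180°, 180°]: 30.19°.
Δφ = -15.38 − 38.70 = -54.08°.
a = sin²(Δφ/2) + cos φ₁ · cos φ₂ · sin²(Δλ/2) = 0.257705.
c = 2·atan2(√a, √(1−a)) = 1.06490 rad → d = 6371·c ≈ 6784.49 km ≈ 3663.33 nmi.

3663 nmi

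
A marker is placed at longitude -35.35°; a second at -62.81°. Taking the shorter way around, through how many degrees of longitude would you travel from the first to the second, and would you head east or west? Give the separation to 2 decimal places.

27.46° west

Raw difference: -62.81 − -35.35 = -27.46°.
Normalise into (−180°, 180°]: -27.46° stays -27.46°.
Negative ⇒ the second point lies to the west; separation 27.46°.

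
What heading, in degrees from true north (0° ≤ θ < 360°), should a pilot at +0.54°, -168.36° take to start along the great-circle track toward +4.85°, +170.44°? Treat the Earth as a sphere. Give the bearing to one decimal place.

Δλ = 170.44 − -168.36 = 338.80°; wrapped into (−180°, 180°]: -21.20°.
θ = atan2( sin Δλ · cos φ₂ , cos φ₁ · sin φ₂ − sin φ₁ · cos φ₂ · cos Δλ )
  = atan2(-0.36033, 0.07579) = -78.122° → normalised to [0°, 360°): 281.878°.

281.9°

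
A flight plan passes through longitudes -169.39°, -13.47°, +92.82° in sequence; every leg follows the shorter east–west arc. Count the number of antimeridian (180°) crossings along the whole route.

Leg 1: -169.39° → -13.47°, shortest Δλ = 155.92° (east) — does not cross 180°.
Leg 2: -13.47° → +92.82°, shortest Δλ = 106.29° (east) — does not cross 180°.
Total crossings: 0.

0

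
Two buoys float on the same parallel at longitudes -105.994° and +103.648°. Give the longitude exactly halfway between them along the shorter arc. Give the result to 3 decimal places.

+178.827°

Signed shortest Δλ from -105.994° to +103.648° is -150.358°.
Midpoint longitude = -105.994° + (-150.358°)/2 = -105.994° − 75.179° = -181.173°.
Normalise into (−180°, 180°]: +178.827°.
(The naïve average (-105.994 + +103.648)/2 = -1.173° is on the wrong side of the globe.)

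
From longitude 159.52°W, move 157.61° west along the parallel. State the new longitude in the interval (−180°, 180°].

Start at -159.52°; shift −157.61° → -317.13°.
-317.13° lies outside (−180°, 180°]; add 360° → +42.87°.

42.87°E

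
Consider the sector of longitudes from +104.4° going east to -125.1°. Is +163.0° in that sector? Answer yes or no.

Band width going east from +104.4° to -125.1°: ((-125.1 − 104.4) mod 360) = 130.5°.
Offset of +163.0° east of the west edge: ((163.0 − 104.4) mod 360) = 58.6°.
58.6° ≤ 130.5° ⇒ inside.

Yes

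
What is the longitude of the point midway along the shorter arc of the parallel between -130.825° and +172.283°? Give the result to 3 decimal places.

Signed shortest Δλ from -130.825° to +172.283° is -56.892°.
Midpoint longitude = -130.825° + (-56.892°)/2 = -130.825° − 28.446° = -159.271°.
(The naïve average (-130.825 + +172.283)/2 = 20.729° is on the wrong side of the globe.)

-159.271°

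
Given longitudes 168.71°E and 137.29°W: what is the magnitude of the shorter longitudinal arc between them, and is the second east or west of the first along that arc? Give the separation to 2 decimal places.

Raw difference: -137.29 − 168.71 = -306.0°.
Normalise into (−180°, 180°]: -306.0° + 360° = 54.0°.
Positive ⇒ the second point lies to the east; separation 54.00°.

54.00° east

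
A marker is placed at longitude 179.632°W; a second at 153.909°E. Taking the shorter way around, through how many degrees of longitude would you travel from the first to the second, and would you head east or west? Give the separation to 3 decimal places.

Raw difference: 153.909 − -179.632 = 333.541°.
Normalise into (−180°, 180°]: 333.541° − 360° = -26.459°.
Negative ⇒ the second point lies to the west; separation 26.459°.

26.459° west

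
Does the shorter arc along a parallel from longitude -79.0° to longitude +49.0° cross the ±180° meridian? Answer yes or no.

No

Signed shortest Δλ = ((49.0 − -79.0 + 180) mod 360) − 180 = 128.0°.
Going east by 128.0° from -79.0° reaches +49.0° without touching 180°.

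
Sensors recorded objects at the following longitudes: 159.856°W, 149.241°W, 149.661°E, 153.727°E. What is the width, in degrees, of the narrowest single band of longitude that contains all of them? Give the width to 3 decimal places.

61.098°

Sort the longitudes: -159.856°, -149.241°, +149.661°, +153.727°.
Eastward gaps between consecutive values (wrapping around): 10.615°, 298.902°, 4.066°, 46.417°.
Largest gap = 298.902° ⇒ minimal covering band is its complement: 360° − 298.902° = 61.098°.
Band runs from +149.661° eastward to -149.241°, crossing the antimeridian.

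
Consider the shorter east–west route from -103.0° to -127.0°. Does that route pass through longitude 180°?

Signed shortest Δλ = ((-127.0 − -103.0 + 180) mod 360) − 180 = -24.0°.
Going west by 24.0° from -103.0° reaches -127.0° without touching 180°.

No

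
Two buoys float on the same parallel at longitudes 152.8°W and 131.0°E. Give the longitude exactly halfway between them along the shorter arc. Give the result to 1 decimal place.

169.1°E

Signed shortest Δλ from -152.8° to +131.0° is -76.2°.
Midpoint longitude = -152.8° + (-76.2°)/2 = -152.8° − 38.1° = -190.9°.
Normalise into (−180°, 180°]: +169.1°.
(The naïve average (-152.8 + +131.0)/2 = -10.9° is on the wrong side of the globe.)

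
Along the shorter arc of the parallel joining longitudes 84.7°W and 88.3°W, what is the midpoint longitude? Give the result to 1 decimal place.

Signed shortest Δλ from -84.7° to -88.3° is -3.6°.
Midpoint longitude = -84.7° + (-3.6°)/2 = -84.7° − 1.8° = -86.5°.

86.5°W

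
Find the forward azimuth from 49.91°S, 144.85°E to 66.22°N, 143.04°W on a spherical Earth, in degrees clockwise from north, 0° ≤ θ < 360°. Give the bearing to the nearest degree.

Δλ = -143.04 − 144.85 = -287.89°; wrapped into (−180°, 180°]: 72.11°.
θ = atan2( sin Δλ · cos φ₂ , cos φ₁ · sin φ₂ − sin φ₁ · cos φ₂ · cos Δλ )
  = atan2(0.38373, 0.68408) = 29.290° → normalised to [0°, 360°): 29.290°.

29°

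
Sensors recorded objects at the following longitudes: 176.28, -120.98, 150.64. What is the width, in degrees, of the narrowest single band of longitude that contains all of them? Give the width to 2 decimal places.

88.38°

Sort the longitudes: -120.98°, +150.64°, +176.28°.
Eastward gaps between consecutive values (wrapping around): 271.62°, 25.64°, 62.74°.
Largest gap = 271.62° ⇒ minimal covering band is its complement: 360° − 271.62° = 88.38°.
Band runs from +150.64° eastward to -120.98°, crossing the antimeridian.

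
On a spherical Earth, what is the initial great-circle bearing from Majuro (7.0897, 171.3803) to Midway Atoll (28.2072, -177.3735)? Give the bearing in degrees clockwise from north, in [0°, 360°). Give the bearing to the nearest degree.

25°

Δλ = -177.3735 − 171.3803 = -348.7538°; wrapped into (−180°, 180°]: 11.2462°.
θ = atan2( sin Δλ · cos φ₂ , cos φ₁ · sin φ₂ − sin φ₁ · cos φ₂ · cos Δλ )
  = atan2(0.17186, 0.36237) = 25.374° → normalised to [0°, 360°): 25.374°.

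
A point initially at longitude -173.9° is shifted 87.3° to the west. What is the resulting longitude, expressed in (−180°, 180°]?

Start at -173.9°; shift −87.3° → -261.2°.
-261.2° lies outside (−180°, 180°]; add 360° → +98.8°.

+98.8°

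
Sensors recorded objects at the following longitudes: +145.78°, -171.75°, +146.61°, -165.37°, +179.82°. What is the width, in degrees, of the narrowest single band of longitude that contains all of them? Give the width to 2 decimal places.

48.85°

Sort the longitudes: -171.75°, -165.37°, +145.78°, +146.61°, +179.82°.
Eastward gaps between consecutive values (wrapping around): 6.38°, 311.15°, 0.83°, 33.21°, 8.43°.
Largest gap = 311.15° ⇒ minimal covering band is its complement: 360° − 311.15° = 48.85°.
Band runs from +145.78° eastward to -165.37°, crossing the antimeridian.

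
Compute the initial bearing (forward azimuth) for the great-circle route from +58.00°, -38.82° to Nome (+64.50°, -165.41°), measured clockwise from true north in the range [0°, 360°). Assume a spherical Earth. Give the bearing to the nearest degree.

334°

Δλ = -165.41 − -38.82 = -126.59°.
θ = atan2( sin Δλ · cos φ₂ , cos φ₁ · sin φ₂ − sin φ₁ · cos φ₂ · cos Δλ )
  = atan2(-0.34567, 0.69592) = -26.414° → normalised to [0°, 360°): 333.586°.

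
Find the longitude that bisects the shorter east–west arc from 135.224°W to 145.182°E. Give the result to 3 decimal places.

175.021°W

Signed shortest Δλ from -135.224° to +145.182° is -79.594°.
Midpoint longitude = -135.224° + (-79.594°)/2 = -135.224° − 39.797° = -175.021°.
(The naïve average (-135.224 + +145.182)/2 = 4.979° is on the wrong side of the globe.)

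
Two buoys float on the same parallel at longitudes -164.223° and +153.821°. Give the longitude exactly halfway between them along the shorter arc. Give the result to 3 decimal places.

Signed shortest Δλ from -164.223° to +153.821° is -41.956°.
Midpoint longitude = -164.223° + (-41.956°)/2 = -164.223° − 20.978° = -185.201°.
Normalise into (−180°, 180°]: +174.799°.
(The naïve average (-164.223 + +153.821)/2 = -5.201° is on the wrong side of the globe.)

+174.799°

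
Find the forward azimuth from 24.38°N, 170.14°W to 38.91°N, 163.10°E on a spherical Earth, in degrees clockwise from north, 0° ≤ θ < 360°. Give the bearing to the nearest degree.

Δλ = 163.10 − -170.14 = 333.24°; wrapped into (−180°, 180°]: -26.76°.
θ = atan2( sin Δλ · cos φ₂ , cos φ₁ · sin φ₂ − sin φ₁ · cos φ₂ · cos Δλ )
  = atan2(-0.35036, 0.28529) = -50.845° → normalised to [0°, 360°): 309.155°.

309°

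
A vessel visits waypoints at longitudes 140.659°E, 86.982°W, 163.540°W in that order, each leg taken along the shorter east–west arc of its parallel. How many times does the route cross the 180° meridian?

1

Leg 1: +140.659° → -86.982°, shortest Δλ = 132.359° (east) — crosses 180°.
Leg 2: -86.982° → -163.540°, shortest Δλ = -76.558° (west) — does not cross 180°.
Total crossings: 1.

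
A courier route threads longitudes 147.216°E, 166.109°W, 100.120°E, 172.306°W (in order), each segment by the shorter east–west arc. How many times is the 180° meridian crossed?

Leg 1: +147.216° → -166.109°, shortest Δλ = 46.675° (east) — crosses 180°.
Leg 2: -166.109° → +100.120°, shortest Δλ = -93.771° (west) — crosses 180°.
Leg 3: +100.120° → -172.306°, shortest Δλ = 87.574° (east) — crosses 180°.
Total crossings: 3.

3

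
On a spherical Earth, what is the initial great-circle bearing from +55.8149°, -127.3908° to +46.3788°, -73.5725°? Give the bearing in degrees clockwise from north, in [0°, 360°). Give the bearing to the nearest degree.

83°

Δλ = -73.5725 − -127.3908 = 53.8183°.
θ = atan2( sin Δλ · cos φ₂ , cos φ₁ · sin φ₂ − sin φ₁ · cos φ₂ · cos Δλ )
  = atan2(0.55684, 0.06984) = 82.851° → normalised to [0°, 360°): 82.851°.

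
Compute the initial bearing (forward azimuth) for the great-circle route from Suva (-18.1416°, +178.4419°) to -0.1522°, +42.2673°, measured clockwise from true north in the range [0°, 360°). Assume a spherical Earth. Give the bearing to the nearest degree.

Δλ = 42.2673 − 178.4419 = -136.1746°.
θ = atan2( sin Δλ · cos φ₂ , cos φ₁ · sin φ₂ − sin φ₁ · cos φ₂ · cos Δλ )
  = atan2(-0.69246, -0.22716) = -108.162° → normalised to [0°, 360°): 251.838°.

252°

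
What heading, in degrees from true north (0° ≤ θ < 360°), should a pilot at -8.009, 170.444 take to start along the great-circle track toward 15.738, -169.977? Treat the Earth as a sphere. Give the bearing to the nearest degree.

Δλ = -169.977 − 170.444 = -340.421°; wrapped into (−180°, 180°]: 19.579°.
θ = atan2( sin Δλ · cos φ₂ , cos φ₁ · sin φ₂ − sin φ₁ · cos φ₂ · cos Δλ )
  = atan2(0.32254, 0.39494) = 39.238° → normalised to [0°, 360°): 39.238°.

39°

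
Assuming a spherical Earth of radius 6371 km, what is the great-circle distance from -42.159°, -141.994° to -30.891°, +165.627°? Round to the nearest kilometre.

Δλ = 165.627 − -141.994 = 307.621°; wrapped into (−180°, 180°]: -52.379°.
Δφ = -30.891 − -42.159 = 11.268°.
a = sin²(Δφ/2) + cos φ₁ · cos φ₂ · sin²(Δλ/2) = 0.133545.
c = 2·atan2(√a, √(1−a)) = 0.74821 rad → d = 6371·c ≈ 4766.82 km.

4767 km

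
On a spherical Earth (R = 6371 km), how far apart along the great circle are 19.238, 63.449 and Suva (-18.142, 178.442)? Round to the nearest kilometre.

Δλ = 178.442 − 63.449 = 114.993°.
Δφ = -18.142 − 19.238 = -37.380°.
a = sin²(Δφ/2) + cos φ₁ · cos φ₂ · sin²(Δλ/2) = 0.740839.
c = 2·atan2(√a, √(1−a)) = 2.07337 rad → d = 6371·c ≈ 13209.41 km.

13209 km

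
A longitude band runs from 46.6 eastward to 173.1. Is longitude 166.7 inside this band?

Band width going east from +46.6° to +173.1°: ((173.1 − 46.6) mod 360) = 126.5°.
Offset of +166.7° east of the west edge: ((166.7 − 46.6) mod 360) = 120.1°.
120.1° ≤ 126.5° ⇒ inside.

Yes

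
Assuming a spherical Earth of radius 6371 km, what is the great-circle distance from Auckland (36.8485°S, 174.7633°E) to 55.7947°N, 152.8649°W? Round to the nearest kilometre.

10748 km

Δλ = -152.8649 − 174.7633 = -327.6282°; wrapped into (−180°, 180°]: 32.3718°.
Δφ = 55.7947 − -36.8485 = 92.6432°.
a = sin²(Δφ/2) + cos φ₁ · cos φ₂ · sin²(Δλ/2) = 0.558014.
c = 2·atan2(√a, √(1−a)) = 1.68709 rad → d = 6371·c ≈ 10748.42 km.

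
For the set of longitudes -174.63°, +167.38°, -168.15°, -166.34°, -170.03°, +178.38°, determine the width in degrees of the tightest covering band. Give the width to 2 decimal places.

Sort the longitudes: -174.63°, -170.03°, -168.15°, -166.34°, +167.38°, +178.38°.
Eastward gaps between consecutive values (wrapping around): 4.60°, 1.88°, 1.81°, 333.72°, 11.00°, 6.99°.
Largest gap = 333.72° ⇒ minimal covering band is its complement: 360° − 333.72° = 26.28°.
Band runs from +167.38° eastward to -166.34°, crossing the antimeridian.

26.28°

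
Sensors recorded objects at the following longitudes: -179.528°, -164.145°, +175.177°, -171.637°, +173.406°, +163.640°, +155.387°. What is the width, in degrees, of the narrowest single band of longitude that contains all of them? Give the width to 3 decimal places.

40.468°

Sort the longitudes: -179.528°, -171.637°, -164.145°, +155.387°, +163.640°, +173.406°, +175.177°.
Eastward gaps between consecutive values (wrapping around): 7.891°, 7.492°, 319.532°, 8.253°, 9.766°, 1.771°, 5.295°.
Largest gap = 319.532° ⇒ minimal covering band is its complement: 360° − 319.532° = 40.468°.
Band runs from +155.387° eastward to -164.145°, crossing the antimeridian.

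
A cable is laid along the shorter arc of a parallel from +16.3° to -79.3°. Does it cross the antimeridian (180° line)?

Signed shortest Δλ = ((-79.3 − 16.3 + 180) mod 360) − 180 = -95.6°.
Going west by 95.6° from +16.3° reaches -79.3° without touching 180°.

No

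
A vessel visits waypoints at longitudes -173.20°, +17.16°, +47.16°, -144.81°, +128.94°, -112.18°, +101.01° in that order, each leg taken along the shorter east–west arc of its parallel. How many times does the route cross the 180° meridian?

Leg 1: -173.20° → +17.16°, shortest Δλ = -169.64° (west) — crosses 180°.
Leg 2: +17.16° → +47.16°, shortest Δλ = 30.0° (east) — does not cross 180°.
Leg 3: +47.16° → -144.81°, shortest Δλ = 168.03° (east) — crosses 180°.
Leg 4: -144.81° → +128.94°, shortest Δλ = -86.25° (west) — crosses 180°.
Leg 5: +128.94° → -112.18°, shortest Δλ = 118.88° (east) — crosses 180°.
Leg 6: -112.18° → +101.01°, shortest Δλ = -146.81° (west) — crosses 180°.
Total crossings: 5.

5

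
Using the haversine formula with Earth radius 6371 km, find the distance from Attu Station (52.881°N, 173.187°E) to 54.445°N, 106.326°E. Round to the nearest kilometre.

4240 km

Δλ = 106.326 − 173.187 = -66.861°.
Δφ = 54.445 − 52.881 = 1.564°.
a = sin²(Δφ/2) + cos φ₁ · cos φ₂ · sin²(Δλ/2) = 0.106694.
c = 2·atan2(√a, √(1−a)) = 0.66549 rad → d = 6371·c ≈ 4239.86 km.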